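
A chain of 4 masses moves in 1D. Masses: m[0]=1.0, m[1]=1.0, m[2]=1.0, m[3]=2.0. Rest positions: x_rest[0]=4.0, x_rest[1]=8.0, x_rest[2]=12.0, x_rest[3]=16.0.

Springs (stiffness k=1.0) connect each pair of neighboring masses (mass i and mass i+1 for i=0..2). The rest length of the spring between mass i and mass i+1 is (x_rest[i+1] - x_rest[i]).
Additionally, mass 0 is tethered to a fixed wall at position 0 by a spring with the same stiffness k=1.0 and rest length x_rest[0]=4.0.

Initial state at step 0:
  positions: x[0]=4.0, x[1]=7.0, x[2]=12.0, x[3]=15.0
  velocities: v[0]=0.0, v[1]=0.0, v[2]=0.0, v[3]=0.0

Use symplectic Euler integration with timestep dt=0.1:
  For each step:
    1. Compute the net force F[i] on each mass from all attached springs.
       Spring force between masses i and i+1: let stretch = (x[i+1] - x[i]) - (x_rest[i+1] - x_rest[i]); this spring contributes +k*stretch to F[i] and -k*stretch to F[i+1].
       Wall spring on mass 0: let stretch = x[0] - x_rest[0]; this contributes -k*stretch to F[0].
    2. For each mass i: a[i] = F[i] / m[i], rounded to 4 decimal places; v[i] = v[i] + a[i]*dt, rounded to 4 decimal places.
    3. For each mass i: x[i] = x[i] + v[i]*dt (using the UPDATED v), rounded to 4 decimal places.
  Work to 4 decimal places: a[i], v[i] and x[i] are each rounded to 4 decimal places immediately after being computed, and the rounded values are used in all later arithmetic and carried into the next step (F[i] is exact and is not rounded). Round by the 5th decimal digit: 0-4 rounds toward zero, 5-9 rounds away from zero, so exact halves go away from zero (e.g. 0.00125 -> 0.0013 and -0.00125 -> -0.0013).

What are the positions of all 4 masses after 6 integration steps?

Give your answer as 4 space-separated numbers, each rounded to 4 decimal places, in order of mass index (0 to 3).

Answer: 3.8168 7.3731 11.6239 15.0967

Derivation:
Step 0: x=[4.0000 7.0000 12.0000 15.0000] v=[0.0000 0.0000 0.0000 0.0000]
Step 1: x=[3.9900 7.0200 11.9800 15.0050] v=[-0.1000 0.2000 -0.2000 0.0500]
Step 2: x=[3.9704 7.0593 11.9407 15.0149] v=[-0.1960 0.3930 -0.3935 0.0988]
Step 3: x=[3.9420 7.1165 11.8833 15.0294] v=[-0.2842 0.5723 -0.5742 0.1451]
Step 4: x=[3.9059 7.1897 11.8097 15.0482] v=[-0.3610 0.7315 -0.7363 0.1878]
Step 5: x=[3.8636 7.2762 11.7223 15.0708] v=[-0.4232 0.8651 -0.8745 0.2259]
Step 6: x=[3.8168 7.3731 11.6239 15.0967] v=[-0.4683 0.9685 -0.9843 0.2585]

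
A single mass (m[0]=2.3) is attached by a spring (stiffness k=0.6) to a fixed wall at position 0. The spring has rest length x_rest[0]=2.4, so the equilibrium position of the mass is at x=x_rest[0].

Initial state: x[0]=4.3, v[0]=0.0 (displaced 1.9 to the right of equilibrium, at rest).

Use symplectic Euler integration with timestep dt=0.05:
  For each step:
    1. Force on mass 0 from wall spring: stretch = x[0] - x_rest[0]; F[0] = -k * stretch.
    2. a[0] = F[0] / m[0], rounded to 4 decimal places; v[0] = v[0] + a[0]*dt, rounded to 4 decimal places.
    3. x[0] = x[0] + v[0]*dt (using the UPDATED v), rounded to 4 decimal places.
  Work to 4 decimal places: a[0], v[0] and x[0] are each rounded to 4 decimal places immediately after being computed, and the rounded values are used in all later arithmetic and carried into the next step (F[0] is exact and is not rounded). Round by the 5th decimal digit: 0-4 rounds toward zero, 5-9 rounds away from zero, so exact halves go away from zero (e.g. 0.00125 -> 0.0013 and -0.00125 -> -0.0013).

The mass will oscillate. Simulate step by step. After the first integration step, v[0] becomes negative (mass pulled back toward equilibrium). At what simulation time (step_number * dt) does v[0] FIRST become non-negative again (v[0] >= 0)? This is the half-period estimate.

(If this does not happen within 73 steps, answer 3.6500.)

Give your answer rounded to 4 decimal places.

Step 0: x=[4.3000] v=[0.0000]
Step 1: x=[4.2988] v=[-0.0248]
Step 2: x=[4.2963] v=[-0.0496]
Step 3: x=[4.2926] v=[-0.0743]
Step 4: x=[4.2877] v=[-0.0990]
Step 5: x=[4.2815] v=[-0.1236]
Step 6: x=[4.2741] v=[-0.1481]
Step 7: x=[4.2655] v=[-0.1725]
Step 8: x=[4.2557] v=[-0.1968]
Step 9: x=[4.2447] v=[-0.2210]
Step 10: x=[4.2324] v=[-0.2451]
Step 11: x=[4.2190] v=[-0.2690]
Step 12: x=[4.2044] v=[-0.2927]
Step 13: x=[4.1886] v=[-0.3162]
Step 14: x=[4.1716] v=[-0.3395]
Step 15: x=[4.1535] v=[-0.3626]
Step 16: x=[4.1342] v=[-0.3855]
Step 17: x=[4.1138] v=[-0.4081]
Step 18: x=[4.0923] v=[-0.4305]
Step 19: x=[4.0697] v=[-0.4526]
Step 20: x=[4.0460] v=[-0.4744]
Step 21: x=[4.0212] v=[-0.4959]
Step 22: x=[3.9954] v=[-0.5170]
Step 23: x=[3.9685] v=[-0.5378]
Step 24: x=[3.9406] v=[-0.5583]
Step 25: x=[3.9117] v=[-0.5784]
Step 26: x=[3.8818] v=[-0.5981]
Step 27: x=[3.8509] v=[-0.6174]
Step 28: x=[3.8191] v=[-0.6363]
Step 29: x=[3.7864] v=[-0.6548]
Step 30: x=[3.7528] v=[-0.6729]
Step 31: x=[3.7183] v=[-0.6905]
Step 32: x=[3.6829] v=[-0.7077]
Step 33: x=[3.6467] v=[-0.7244]
Step 34: x=[3.6097] v=[-0.7407]
Step 35: x=[3.5719] v=[-0.7565]
Step 36: x=[3.5333] v=[-0.7718]
Step 37: x=[3.4940] v=[-0.7866]
Step 38: x=[3.4540] v=[-0.8009]
Step 39: x=[3.4133] v=[-0.8147]
Step 40: x=[3.3719] v=[-0.8279]
Step 41: x=[3.3299] v=[-0.8406]
Step 42: x=[3.2873] v=[-0.8527]
Step 43: x=[3.2441] v=[-0.8643]
Step 44: x=[3.2003] v=[-0.8753]
Step 45: x=[3.1560] v=[-0.8857]
Step 46: x=[3.1112] v=[-0.8956]
Step 47: x=[3.0660] v=[-0.9049]
Step 48: x=[3.0203] v=[-0.9136]
Step 49: x=[2.9742] v=[-0.9217]
Step 50: x=[2.9277] v=[-0.9292]
Step 51: x=[2.8809] v=[-0.9361]
Step 52: x=[2.8338] v=[-0.9424]
Step 53: x=[2.7864] v=[-0.9481]
Step 54: x=[2.7387] v=[-0.9531]
Step 55: x=[2.6908] v=[-0.9575]
Step 56: x=[2.6427] v=[-0.9613]
Step 57: x=[2.5945] v=[-0.9645]
Step 58: x=[2.5462] v=[-0.9670]
Step 59: x=[2.4978] v=[-0.9689]
Step 60: x=[2.4493] v=[-0.9702]
Step 61: x=[2.4008] v=[-0.9708]
Step 62: x=[2.3523] v=[-0.9708]
Step 63: x=[2.3038] v=[-0.9702]
Step 64: x=[2.2554] v=[-0.9689]
Step 65: x=[2.2071] v=[-0.9670]
Step 66: x=[2.1589] v=[-0.9645]
Step 67: x=[2.1108] v=[-0.9614]
Step 68: x=[2.0629] v=[-0.9576]
Step 69: x=[2.0152] v=[-0.9532]
Step 70: x=[1.9678] v=[-0.9482]
Step 71: x=[1.9207] v=[-0.9426]
Step 72: x=[1.8739] v=[-0.9364]
Step 73: x=[1.8274] v=[-0.9295]
v[0] did not become non-negative within 73 steps; using fallback time=3.6500

Answer: 3.6500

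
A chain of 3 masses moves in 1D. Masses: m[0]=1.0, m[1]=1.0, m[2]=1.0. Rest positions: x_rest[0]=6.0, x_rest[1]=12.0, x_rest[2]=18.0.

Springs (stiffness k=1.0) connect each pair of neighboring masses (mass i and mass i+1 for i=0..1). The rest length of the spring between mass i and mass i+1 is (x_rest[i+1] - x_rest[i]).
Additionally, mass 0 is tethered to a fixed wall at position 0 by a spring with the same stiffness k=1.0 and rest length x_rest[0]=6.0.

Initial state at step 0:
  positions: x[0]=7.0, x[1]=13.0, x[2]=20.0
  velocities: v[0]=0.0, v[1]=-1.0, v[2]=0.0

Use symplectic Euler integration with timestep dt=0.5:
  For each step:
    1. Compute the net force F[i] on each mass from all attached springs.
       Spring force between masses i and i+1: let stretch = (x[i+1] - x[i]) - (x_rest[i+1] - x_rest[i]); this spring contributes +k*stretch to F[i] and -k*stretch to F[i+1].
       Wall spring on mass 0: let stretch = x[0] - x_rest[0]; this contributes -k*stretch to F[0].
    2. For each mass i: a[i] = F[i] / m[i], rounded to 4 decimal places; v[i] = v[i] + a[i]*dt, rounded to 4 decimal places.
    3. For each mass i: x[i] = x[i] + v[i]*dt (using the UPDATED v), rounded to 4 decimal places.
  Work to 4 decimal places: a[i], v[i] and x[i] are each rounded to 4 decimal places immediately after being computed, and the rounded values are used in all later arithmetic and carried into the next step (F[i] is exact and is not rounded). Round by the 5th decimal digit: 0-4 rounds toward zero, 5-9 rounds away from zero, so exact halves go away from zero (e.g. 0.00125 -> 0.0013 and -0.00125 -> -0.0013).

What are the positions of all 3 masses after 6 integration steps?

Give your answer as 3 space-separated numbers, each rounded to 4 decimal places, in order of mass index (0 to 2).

Answer: 6.0064 11.2815 17.2049

Derivation:
Step 0: x=[7.0000 13.0000 20.0000] v=[0.0000 -1.0000 0.0000]
Step 1: x=[6.7500 12.7500 19.7500] v=[-0.5000 -0.5000 -0.5000]
Step 2: x=[6.3125 12.7500 19.2500] v=[-0.8750 0.0000 -1.0000]
Step 3: x=[5.9063 12.7657 18.6250] v=[-0.8125 0.0313 -1.2500]
Step 4: x=[5.7383 12.5313 18.0352] v=[-0.3360 -0.4688 -1.1797]
Step 5: x=[5.8340 11.9746 17.5694] v=[0.1914 -1.1134 -0.9317]
Step 6: x=[6.0064 11.2815 17.2049] v=[0.3447 -1.3863 -0.7291]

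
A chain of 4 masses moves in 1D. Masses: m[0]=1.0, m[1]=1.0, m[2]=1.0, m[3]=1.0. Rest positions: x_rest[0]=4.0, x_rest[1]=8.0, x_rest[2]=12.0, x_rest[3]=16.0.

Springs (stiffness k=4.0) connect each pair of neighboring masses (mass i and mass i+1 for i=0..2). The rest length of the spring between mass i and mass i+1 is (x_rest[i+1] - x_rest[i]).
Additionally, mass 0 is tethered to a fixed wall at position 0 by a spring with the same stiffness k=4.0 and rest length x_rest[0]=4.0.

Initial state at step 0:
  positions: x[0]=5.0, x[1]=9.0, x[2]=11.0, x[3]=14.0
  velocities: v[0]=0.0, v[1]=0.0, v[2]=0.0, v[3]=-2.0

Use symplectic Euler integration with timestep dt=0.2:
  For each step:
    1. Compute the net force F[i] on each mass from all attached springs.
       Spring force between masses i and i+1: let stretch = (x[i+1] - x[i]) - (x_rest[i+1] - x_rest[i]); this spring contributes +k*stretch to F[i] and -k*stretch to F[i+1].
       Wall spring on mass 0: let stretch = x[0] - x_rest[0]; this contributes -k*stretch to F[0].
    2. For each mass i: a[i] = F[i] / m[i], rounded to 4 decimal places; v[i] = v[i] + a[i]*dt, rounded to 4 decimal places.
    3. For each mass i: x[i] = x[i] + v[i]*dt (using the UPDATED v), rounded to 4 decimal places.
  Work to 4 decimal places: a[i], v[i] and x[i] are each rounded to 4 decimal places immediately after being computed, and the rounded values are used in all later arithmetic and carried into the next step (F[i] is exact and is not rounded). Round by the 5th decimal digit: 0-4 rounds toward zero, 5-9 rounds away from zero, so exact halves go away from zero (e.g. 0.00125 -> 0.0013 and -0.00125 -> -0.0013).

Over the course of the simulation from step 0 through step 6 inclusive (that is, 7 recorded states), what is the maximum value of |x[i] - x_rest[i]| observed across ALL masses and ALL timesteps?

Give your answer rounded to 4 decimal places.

Step 0: x=[5.0000 9.0000 11.0000 14.0000] v=[0.0000 0.0000 0.0000 -2.0000]
Step 1: x=[4.8400 8.6800 11.1600 13.7600] v=[-0.8000 -1.6000 0.8000 -1.2000]
Step 2: x=[4.5200 8.1424 11.3392 13.7440] v=[-1.6000 -2.6880 0.8960 -0.0800]
Step 3: x=[4.0564 7.5367 11.3917 13.9832] v=[-2.3181 -3.0285 0.2624 1.1962]
Step 4: x=[3.5006 6.9910 11.2420 14.4478] v=[-2.7790 -2.7287 -0.7484 2.3230]
Step 5: x=[2.9432 6.5670 10.9251 15.0395] v=[-2.7872 -2.1202 -1.5846 2.9584]
Step 6: x=[2.4947 6.2604 10.5692 15.6129] v=[-2.2427 -1.5328 -1.7796 2.8669]
Max displacement = 2.2560

Answer: 2.2560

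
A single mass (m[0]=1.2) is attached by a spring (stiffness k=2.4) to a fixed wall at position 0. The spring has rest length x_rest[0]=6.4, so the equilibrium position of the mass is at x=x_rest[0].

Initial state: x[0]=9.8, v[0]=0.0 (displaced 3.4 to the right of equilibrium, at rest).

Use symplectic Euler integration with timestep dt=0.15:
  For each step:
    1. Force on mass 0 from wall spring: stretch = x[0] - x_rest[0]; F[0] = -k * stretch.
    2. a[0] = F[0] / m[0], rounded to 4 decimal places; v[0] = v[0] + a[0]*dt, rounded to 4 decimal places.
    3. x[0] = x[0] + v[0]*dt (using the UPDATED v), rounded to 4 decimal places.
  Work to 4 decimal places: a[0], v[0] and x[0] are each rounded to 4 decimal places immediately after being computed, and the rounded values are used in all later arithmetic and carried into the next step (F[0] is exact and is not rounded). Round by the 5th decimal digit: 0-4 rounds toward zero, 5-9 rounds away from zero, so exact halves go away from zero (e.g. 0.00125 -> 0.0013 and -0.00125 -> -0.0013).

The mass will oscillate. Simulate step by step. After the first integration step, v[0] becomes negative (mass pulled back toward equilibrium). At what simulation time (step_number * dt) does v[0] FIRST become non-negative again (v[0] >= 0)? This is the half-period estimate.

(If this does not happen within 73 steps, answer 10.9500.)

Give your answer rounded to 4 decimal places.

Answer: 2.2500

Derivation:
Step 0: x=[9.8000] v=[0.0000]
Step 1: x=[9.6470] v=[-1.0200]
Step 2: x=[9.3479] v=[-1.9941]
Step 3: x=[8.9161] v=[-2.8785]
Step 4: x=[8.3711] v=[-3.6333]
Step 5: x=[7.7374] v=[-4.2246]
Step 6: x=[7.0435] v=[-4.6258]
Step 7: x=[6.3207] v=[-4.8189]
Step 8: x=[5.6014] v=[-4.7951]
Step 9: x=[4.9181] v=[-4.5555]
Step 10: x=[4.3015] v=[-4.1109]
Step 11: x=[3.7793] v=[-3.4814]
Step 12: x=[3.3750] v=[-2.6952]
Step 13: x=[3.1068] v=[-1.7877]
Step 14: x=[2.9868] v=[-0.7997]
Step 15: x=[3.0204] v=[0.2243]
First v>=0 after going negative at step 15, time=2.2500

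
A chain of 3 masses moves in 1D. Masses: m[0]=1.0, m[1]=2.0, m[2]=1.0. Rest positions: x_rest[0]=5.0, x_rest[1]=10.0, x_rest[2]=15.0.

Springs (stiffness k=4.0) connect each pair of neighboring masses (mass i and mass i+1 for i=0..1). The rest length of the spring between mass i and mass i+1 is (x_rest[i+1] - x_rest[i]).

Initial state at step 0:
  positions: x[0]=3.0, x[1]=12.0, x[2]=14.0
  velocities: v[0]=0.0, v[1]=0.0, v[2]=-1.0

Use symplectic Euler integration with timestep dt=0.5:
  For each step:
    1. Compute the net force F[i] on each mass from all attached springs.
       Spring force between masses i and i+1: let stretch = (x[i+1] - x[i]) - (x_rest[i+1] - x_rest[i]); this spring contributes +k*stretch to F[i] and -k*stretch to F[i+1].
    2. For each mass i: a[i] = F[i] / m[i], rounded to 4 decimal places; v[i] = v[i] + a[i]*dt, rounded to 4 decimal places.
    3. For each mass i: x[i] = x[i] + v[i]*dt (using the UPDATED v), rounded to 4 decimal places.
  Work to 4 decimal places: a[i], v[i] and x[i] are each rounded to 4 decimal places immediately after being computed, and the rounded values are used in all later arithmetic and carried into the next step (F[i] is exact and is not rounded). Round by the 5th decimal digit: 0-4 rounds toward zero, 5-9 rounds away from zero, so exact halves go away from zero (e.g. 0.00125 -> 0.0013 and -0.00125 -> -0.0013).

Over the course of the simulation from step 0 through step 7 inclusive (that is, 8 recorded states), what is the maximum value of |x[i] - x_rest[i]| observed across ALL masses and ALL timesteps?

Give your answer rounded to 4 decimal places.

Step 0: x=[3.0000 12.0000 14.0000] v=[0.0000 0.0000 -1.0000]
Step 1: x=[7.0000 8.5000 16.5000] v=[8.0000 -7.0000 5.0000]
Step 2: x=[7.5000 8.2500 16.0000] v=[1.0000 -0.5000 -1.0000]
Step 3: x=[3.7500 11.5000 12.7500] v=[-7.5000 6.5000 -6.5000]
Step 4: x=[2.7500 11.5000 13.2500] v=[-2.0000 0.0000 1.0000]
Step 5: x=[5.5000 8.0000 17.0000] v=[5.5000 -7.0000 7.5000]
Step 6: x=[5.7500 7.7500 16.7500] v=[0.5000 -0.5000 -0.5000]
Step 7: x=[3.0000 11.0000 12.5000] v=[-5.5000 6.5000 -8.5000]
Max displacement = 2.5000

Answer: 2.5000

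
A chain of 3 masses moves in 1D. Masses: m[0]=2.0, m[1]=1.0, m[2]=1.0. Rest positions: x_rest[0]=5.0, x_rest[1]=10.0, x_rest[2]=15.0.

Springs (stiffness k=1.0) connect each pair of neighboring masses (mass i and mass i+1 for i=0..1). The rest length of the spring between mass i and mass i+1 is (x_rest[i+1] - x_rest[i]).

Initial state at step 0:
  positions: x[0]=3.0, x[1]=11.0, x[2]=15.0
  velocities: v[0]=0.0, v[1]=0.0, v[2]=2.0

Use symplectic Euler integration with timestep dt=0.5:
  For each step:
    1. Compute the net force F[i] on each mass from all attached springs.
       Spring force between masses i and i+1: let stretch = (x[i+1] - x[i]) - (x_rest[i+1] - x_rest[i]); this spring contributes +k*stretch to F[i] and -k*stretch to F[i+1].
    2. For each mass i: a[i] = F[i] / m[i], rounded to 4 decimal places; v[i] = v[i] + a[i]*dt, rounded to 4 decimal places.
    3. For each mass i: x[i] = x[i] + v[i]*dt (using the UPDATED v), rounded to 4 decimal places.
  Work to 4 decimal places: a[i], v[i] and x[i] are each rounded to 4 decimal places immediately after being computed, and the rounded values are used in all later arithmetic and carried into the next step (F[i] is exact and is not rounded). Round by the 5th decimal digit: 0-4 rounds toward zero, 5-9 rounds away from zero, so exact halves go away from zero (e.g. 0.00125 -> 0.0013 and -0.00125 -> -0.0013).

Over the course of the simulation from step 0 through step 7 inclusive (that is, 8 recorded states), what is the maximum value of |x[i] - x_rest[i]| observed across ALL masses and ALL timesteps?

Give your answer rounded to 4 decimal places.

Answer: 2.3047

Derivation:
Step 0: x=[3.0000 11.0000 15.0000] v=[0.0000 0.0000 2.0000]
Step 1: x=[3.3750 10.0000 16.2500] v=[0.7500 -2.0000 2.5000]
Step 2: x=[3.9532 8.9063 17.1875] v=[1.1563 -2.1875 1.8750]
Step 3: x=[4.5255 8.6446 17.3047] v=[1.1446 -0.5235 0.2344]
Step 4: x=[4.9877 9.5181 16.5069] v=[0.9244 1.7470 -1.5957]
Step 5: x=[5.3912 11.0062 15.2119] v=[0.8070 2.9762 -2.5901]
Step 6: x=[5.8716 12.1420 14.1154] v=[0.9608 2.2716 -2.1930]
Step 7: x=[6.5108 12.2036 13.7756] v=[1.2784 0.1231 -0.6797]
Max displacement = 2.3047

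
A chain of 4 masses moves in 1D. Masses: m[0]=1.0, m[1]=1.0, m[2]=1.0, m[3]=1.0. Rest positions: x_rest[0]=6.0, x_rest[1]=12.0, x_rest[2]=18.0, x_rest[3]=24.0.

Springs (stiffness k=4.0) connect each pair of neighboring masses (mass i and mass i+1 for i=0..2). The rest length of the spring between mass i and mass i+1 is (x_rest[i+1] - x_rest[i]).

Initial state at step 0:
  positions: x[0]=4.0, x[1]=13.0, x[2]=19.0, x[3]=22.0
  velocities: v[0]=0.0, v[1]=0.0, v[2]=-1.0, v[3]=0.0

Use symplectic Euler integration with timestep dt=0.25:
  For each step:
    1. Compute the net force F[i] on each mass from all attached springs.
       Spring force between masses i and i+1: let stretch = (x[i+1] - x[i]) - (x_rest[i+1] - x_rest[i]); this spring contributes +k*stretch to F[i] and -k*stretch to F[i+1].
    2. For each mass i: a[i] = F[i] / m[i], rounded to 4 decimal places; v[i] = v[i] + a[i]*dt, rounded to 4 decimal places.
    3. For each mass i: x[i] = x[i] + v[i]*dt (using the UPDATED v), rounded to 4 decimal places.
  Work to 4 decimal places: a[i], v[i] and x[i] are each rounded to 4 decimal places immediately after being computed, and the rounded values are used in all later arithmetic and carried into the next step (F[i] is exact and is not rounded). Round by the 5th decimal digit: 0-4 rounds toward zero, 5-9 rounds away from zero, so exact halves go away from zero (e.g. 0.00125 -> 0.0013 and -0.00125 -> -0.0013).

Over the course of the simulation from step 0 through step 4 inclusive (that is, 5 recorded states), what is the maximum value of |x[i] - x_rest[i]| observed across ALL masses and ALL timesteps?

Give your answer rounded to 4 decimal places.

Answer: 2.4023

Derivation:
Step 0: x=[4.0000 13.0000 19.0000 22.0000] v=[0.0000 0.0000 -1.0000 0.0000]
Step 1: x=[4.7500 12.2500 18.0000 22.7500] v=[3.0000 -3.0000 -4.0000 3.0000]
Step 2: x=[5.8750 11.0625 16.7500 23.8125] v=[4.5000 -4.7500 -5.0000 4.2500]
Step 3: x=[6.7969 10.0000 15.8438 24.6094] v=[3.6875 -4.2500 -3.6250 3.1875]
Step 4: x=[7.0196 9.5977 15.6680 24.7149] v=[0.8906 -1.6093 -0.7032 0.4219]
Max displacement = 2.4023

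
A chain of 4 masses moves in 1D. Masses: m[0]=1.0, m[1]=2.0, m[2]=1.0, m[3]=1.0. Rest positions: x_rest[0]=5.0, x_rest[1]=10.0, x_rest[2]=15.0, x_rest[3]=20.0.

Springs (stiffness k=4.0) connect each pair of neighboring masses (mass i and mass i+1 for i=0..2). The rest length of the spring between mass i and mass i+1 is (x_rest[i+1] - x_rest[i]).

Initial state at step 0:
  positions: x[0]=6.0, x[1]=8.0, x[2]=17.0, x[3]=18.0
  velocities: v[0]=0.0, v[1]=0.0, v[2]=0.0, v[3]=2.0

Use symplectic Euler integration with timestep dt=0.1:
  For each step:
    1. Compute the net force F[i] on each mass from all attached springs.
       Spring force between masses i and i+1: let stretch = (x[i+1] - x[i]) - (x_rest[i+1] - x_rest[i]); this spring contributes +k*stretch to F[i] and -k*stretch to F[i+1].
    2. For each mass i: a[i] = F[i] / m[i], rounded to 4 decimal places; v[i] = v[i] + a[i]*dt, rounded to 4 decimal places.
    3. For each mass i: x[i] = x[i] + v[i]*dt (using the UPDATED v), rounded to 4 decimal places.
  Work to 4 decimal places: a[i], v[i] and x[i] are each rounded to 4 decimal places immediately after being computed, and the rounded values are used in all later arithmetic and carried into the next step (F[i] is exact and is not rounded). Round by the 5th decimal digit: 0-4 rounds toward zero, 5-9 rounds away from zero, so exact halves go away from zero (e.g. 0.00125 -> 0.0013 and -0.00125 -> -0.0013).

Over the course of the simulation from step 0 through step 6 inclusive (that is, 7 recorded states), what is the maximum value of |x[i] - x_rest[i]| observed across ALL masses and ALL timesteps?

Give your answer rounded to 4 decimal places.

Answer: 2.2016

Derivation:
Step 0: x=[6.0000 8.0000 17.0000 18.0000] v=[0.0000 0.0000 0.0000 2.0000]
Step 1: x=[5.8800 8.1400 16.6800 18.3600] v=[-1.2000 1.4000 -3.2000 3.6000]
Step 2: x=[5.6504 8.4056 16.0856 18.8528] v=[-2.2960 2.6560 -5.9440 4.9280]
Step 3: x=[5.3310 8.7697 15.2947 19.4349] v=[-3.1939 3.6410 -7.9091 5.8211]
Step 4: x=[4.9492 9.1955 14.4084 20.0514] v=[-3.8184 4.2583 -8.8630 6.1650]
Step 5: x=[4.5372 9.6407 13.5393 20.6422] v=[-4.1199 4.4516 -8.6910 5.9078]
Step 6: x=[4.1294 10.0618 12.7984 21.1489] v=[-4.0785 4.2106 -7.4093 5.0666]
Max displacement = 2.2016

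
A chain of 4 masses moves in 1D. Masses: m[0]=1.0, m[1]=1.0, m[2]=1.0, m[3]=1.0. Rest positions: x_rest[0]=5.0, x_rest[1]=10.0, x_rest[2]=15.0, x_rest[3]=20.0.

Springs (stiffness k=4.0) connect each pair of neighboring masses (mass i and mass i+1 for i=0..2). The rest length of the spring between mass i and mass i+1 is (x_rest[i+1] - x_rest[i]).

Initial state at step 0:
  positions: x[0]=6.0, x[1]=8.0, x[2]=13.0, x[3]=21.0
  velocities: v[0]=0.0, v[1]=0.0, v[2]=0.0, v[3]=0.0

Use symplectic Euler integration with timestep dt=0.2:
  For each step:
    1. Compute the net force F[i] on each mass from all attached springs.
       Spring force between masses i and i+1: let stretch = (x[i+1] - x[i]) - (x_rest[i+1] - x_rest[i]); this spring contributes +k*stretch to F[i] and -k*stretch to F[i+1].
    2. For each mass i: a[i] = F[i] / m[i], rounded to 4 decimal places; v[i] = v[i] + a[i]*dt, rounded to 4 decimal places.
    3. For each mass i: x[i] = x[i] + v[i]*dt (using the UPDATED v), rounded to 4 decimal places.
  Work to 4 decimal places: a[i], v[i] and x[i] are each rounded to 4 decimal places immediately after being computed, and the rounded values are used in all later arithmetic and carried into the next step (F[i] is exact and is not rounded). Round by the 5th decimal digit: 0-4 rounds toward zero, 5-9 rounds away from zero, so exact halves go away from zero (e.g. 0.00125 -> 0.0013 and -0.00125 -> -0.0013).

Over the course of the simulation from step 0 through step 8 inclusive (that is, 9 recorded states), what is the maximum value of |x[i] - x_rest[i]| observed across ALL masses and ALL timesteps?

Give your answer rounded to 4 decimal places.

Answer: 2.0638

Derivation:
Step 0: x=[6.0000 8.0000 13.0000 21.0000] v=[0.0000 0.0000 0.0000 0.0000]
Step 1: x=[5.5200 8.4800 13.4800 20.5200] v=[-2.4000 2.4000 2.4000 -2.4000]
Step 2: x=[4.7136 9.2864 14.2864 19.7136] v=[-4.0320 4.0320 4.0320 -4.0320]
Step 3: x=[3.8388 10.1612 15.1612 18.8388] v=[-4.3738 4.3738 4.3738 -4.3738]
Step 4: x=[3.1756 10.8244 15.8244 18.1756] v=[-3.3159 3.3159 3.3159 -3.3159]
Step 5: x=[2.9362 11.0638 16.0638 17.9362] v=[-1.1969 1.1969 1.1969 -1.1969]
Step 6: x=[3.1972 10.8028 15.8028 18.1972] v=[1.3052 -1.3052 -1.3052 1.3052]
Step 7: x=[3.8751 10.1249 15.1249 18.8751] v=[3.3897 -3.3897 -3.3897 3.3897]
Step 8: x=[4.7530 9.2470 14.2470 19.7530] v=[4.3895 -4.3895 -4.3895 4.3895]
Max displacement = 2.0638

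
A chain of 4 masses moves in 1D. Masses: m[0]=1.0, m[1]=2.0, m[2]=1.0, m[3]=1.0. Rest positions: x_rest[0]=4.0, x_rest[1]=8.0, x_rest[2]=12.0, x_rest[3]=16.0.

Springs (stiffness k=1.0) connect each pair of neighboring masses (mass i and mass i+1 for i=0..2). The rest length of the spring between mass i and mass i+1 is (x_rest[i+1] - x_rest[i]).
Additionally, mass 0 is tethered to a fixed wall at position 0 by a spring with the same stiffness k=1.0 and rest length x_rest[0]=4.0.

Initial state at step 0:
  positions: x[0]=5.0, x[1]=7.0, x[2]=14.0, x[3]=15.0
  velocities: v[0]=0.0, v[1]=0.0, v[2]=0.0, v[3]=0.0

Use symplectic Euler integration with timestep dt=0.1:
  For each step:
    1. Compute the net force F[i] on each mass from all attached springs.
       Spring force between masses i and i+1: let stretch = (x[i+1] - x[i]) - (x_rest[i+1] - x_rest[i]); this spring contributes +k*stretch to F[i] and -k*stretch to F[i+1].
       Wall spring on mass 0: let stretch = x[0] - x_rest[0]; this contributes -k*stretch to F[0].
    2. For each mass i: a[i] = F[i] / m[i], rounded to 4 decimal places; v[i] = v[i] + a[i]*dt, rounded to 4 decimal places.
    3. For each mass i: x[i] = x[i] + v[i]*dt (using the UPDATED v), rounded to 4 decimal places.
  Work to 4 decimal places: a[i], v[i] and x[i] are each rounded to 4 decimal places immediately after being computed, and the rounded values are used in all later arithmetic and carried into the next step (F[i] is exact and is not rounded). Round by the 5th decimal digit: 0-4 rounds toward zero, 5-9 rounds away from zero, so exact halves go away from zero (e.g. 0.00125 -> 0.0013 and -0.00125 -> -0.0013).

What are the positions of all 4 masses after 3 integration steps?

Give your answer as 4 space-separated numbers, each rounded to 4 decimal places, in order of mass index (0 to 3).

Step 0: x=[5.0000 7.0000 14.0000 15.0000] v=[0.0000 0.0000 0.0000 0.0000]
Step 1: x=[4.9700 7.0250 13.9400 15.0300] v=[-0.3000 0.2500 -0.6000 0.3000]
Step 2: x=[4.9109 7.0743 13.8218 15.0891] v=[-0.5915 0.4930 -1.1825 0.5910]
Step 3: x=[4.8243 7.1465 13.6488 15.1755] v=[-0.8663 0.7222 -1.7305 0.8643]

Answer: 4.8243 7.1465 13.6488 15.1755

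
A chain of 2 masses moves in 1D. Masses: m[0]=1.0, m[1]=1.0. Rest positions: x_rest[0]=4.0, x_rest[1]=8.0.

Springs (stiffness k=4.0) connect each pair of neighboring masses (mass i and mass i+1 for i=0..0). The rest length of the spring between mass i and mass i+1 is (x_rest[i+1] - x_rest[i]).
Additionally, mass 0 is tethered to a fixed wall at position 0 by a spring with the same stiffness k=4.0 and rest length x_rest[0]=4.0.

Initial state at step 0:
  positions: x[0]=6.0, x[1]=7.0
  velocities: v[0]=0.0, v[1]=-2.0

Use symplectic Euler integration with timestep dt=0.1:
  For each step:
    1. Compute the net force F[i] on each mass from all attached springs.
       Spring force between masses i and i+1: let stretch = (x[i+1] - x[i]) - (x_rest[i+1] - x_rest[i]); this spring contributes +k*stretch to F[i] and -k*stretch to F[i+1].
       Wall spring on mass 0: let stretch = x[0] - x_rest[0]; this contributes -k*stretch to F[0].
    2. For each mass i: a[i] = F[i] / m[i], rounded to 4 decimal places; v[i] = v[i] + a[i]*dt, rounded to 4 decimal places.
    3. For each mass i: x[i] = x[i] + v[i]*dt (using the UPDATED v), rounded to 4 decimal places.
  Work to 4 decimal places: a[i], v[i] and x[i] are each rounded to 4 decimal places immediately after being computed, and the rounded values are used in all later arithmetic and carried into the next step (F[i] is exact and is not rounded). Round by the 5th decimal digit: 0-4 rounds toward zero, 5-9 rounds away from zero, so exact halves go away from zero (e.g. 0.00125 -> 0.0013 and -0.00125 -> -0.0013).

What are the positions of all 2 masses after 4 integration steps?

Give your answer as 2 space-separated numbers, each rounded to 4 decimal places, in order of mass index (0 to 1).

Step 0: x=[6.0000 7.0000] v=[0.0000 -2.0000]
Step 1: x=[5.8000 6.9200] v=[-2.0000 -0.8000]
Step 2: x=[5.4128 6.9552] v=[-3.8720 0.3520]
Step 3: x=[4.8708 7.0887] v=[-5.4202 1.3350]
Step 4: x=[4.2227 7.2935] v=[-6.4814 2.0478]

Answer: 4.2227 7.2935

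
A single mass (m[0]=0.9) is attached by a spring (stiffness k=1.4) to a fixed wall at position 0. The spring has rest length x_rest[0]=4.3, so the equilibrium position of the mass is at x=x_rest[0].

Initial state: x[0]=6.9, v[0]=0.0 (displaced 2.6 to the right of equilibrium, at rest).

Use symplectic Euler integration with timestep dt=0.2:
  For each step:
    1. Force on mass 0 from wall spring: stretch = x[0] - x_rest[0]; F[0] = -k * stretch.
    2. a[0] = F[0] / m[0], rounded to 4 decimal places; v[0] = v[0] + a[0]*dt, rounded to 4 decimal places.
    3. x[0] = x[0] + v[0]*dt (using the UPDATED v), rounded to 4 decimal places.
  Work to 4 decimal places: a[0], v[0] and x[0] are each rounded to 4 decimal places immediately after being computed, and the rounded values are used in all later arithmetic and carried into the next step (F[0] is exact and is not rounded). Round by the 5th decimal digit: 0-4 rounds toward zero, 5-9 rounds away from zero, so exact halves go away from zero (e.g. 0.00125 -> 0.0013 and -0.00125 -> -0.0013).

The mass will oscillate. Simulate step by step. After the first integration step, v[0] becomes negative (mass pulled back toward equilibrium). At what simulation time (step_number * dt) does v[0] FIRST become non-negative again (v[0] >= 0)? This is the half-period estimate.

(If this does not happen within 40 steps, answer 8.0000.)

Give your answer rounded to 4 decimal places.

Step 0: x=[6.9000] v=[0.0000]
Step 1: x=[6.7382] v=[-0.8089]
Step 2: x=[6.4247] v=[-1.5675]
Step 3: x=[5.9790] v=[-2.2285]
Step 4: x=[5.4288] v=[-2.7509]
Step 5: x=[4.8084] v=[-3.1021]
Step 6: x=[4.1563] v=[-3.2603]
Step 7: x=[3.5132] v=[-3.2156]
Step 8: x=[2.9190] v=[-2.9708]
Step 9: x=[2.4108] v=[-2.5412]
Step 10: x=[2.0201] v=[-1.9534]
Step 11: x=[1.7713] v=[-1.2441]
Step 12: x=[1.6798] v=[-0.4574]
Step 13: x=[1.7514] v=[0.3578]
First v>=0 after going negative at step 13, time=2.6000

Answer: 2.6000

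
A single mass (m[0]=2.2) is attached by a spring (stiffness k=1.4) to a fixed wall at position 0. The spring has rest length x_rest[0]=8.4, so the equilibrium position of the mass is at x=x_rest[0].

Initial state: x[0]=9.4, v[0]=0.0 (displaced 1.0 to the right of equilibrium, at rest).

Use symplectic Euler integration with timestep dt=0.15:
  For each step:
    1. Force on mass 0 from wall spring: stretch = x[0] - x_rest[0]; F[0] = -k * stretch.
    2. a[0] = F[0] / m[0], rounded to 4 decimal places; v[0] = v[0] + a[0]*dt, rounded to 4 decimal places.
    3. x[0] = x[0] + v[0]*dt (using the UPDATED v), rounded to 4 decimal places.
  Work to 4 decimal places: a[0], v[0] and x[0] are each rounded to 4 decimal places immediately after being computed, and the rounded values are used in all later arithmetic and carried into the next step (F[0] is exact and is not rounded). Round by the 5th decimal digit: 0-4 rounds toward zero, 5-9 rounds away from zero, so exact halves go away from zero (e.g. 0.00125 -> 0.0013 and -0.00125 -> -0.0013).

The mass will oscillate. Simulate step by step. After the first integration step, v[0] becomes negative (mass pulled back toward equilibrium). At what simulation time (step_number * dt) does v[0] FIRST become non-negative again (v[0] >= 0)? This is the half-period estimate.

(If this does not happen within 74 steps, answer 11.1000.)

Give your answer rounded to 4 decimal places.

Answer: 4.0500

Derivation:
Step 0: x=[9.4000] v=[0.0000]
Step 1: x=[9.3857] v=[-0.0955]
Step 2: x=[9.3573] v=[-0.1896]
Step 3: x=[9.3152] v=[-0.2810]
Step 4: x=[9.2599] v=[-0.3684]
Step 5: x=[9.1923] v=[-0.4505]
Step 6: x=[9.1134] v=[-0.5261]
Step 7: x=[9.0243] v=[-0.5942]
Step 8: x=[8.9262] v=[-0.6538]
Step 9: x=[8.8206] v=[-0.7040]
Step 10: x=[8.7090] v=[-0.7442]
Step 11: x=[8.5929] v=[-0.7737]
Step 12: x=[8.4741] v=[-0.7921]
Step 13: x=[8.3542] v=[-0.7992]
Step 14: x=[8.2350] v=[-0.7948]
Step 15: x=[8.1181] v=[-0.7791]
Step 16: x=[8.0053] v=[-0.7522]
Step 17: x=[7.8981] v=[-0.7145]
Step 18: x=[7.7981] v=[-0.6666]
Step 19: x=[7.7067] v=[-0.6092]
Step 20: x=[7.6253] v=[-0.5430]
Step 21: x=[7.5549] v=[-0.4691]
Step 22: x=[7.4966] v=[-0.3884]
Step 23: x=[7.4513] v=[-0.3022]
Step 24: x=[7.4196] v=[-0.2116]
Step 25: x=[7.4019] v=[-0.1180]
Step 26: x=[7.3985] v=[-0.0227]
Step 27: x=[7.4094] v=[0.0729]
First v>=0 after going negative at step 27, time=4.0500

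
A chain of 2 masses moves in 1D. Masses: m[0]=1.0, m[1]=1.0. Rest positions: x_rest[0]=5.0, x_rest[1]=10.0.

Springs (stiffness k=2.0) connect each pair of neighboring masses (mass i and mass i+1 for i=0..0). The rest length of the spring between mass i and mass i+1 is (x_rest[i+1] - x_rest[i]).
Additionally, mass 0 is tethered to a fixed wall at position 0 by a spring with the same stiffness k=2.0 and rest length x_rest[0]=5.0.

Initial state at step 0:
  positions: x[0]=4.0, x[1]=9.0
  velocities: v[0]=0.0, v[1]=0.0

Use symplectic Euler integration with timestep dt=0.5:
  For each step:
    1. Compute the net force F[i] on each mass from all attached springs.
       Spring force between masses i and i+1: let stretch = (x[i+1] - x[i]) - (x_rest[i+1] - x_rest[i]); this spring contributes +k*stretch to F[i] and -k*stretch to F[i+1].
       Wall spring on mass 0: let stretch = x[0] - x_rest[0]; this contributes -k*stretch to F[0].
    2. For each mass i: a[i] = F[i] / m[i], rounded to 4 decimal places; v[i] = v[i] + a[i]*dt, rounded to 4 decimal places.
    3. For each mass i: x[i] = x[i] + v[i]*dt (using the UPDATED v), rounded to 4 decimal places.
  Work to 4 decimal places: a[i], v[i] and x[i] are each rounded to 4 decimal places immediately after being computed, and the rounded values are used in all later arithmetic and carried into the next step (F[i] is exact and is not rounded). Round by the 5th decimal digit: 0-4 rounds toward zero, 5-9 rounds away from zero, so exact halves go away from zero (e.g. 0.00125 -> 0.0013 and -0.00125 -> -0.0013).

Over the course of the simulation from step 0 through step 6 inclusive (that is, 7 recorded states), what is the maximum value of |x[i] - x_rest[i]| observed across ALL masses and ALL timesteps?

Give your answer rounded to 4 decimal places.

Answer: 1.1407

Derivation:
Step 0: x=[4.0000 9.0000] v=[0.0000 0.0000]
Step 1: x=[4.5000 9.0000] v=[1.0000 0.0000]
Step 2: x=[5.0000 9.2500] v=[1.0000 0.5000]
Step 3: x=[5.1250 9.8750] v=[0.2500 1.2500]
Step 4: x=[5.0625 10.6250] v=[-0.1250 1.5000]
Step 5: x=[5.2500 11.0938] v=[0.3750 0.9375]
Step 6: x=[5.7344 11.1407] v=[0.9688 0.0937]
Max displacement = 1.1407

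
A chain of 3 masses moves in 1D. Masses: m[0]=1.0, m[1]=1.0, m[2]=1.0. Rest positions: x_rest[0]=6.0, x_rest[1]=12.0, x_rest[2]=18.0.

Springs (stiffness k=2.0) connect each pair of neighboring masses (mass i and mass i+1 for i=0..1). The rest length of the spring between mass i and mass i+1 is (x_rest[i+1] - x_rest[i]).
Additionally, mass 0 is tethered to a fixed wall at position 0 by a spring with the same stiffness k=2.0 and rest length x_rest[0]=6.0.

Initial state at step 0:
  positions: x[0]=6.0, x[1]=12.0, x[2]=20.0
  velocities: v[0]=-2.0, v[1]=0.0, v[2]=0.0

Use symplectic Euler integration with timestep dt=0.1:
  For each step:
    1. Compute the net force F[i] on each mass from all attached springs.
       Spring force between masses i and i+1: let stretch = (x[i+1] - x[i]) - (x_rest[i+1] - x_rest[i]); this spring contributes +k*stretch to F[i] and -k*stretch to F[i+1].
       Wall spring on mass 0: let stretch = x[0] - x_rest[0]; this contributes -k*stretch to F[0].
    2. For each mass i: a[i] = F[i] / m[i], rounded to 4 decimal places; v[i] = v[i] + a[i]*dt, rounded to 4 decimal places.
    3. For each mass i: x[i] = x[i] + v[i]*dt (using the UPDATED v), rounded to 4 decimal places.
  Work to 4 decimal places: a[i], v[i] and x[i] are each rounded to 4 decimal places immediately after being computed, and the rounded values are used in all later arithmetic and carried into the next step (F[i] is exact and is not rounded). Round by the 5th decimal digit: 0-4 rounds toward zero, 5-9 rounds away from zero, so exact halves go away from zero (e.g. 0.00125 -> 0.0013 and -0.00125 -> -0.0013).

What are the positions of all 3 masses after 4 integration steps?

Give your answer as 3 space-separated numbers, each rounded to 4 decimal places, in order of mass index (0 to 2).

Step 0: x=[6.0000 12.0000 20.0000] v=[-2.0000 0.0000 0.0000]
Step 1: x=[5.8000 12.0400 19.9600] v=[-2.0000 0.4000 -0.4000]
Step 2: x=[5.6088 12.1136 19.8816] v=[-1.9120 0.7360 -0.7840]
Step 3: x=[5.4355 12.2125 19.7678] v=[-1.7328 0.9886 -1.1376]
Step 4: x=[5.2891 12.3269 19.6229] v=[-1.4645 1.1443 -1.4487]

Answer: 5.2891 12.3269 19.6229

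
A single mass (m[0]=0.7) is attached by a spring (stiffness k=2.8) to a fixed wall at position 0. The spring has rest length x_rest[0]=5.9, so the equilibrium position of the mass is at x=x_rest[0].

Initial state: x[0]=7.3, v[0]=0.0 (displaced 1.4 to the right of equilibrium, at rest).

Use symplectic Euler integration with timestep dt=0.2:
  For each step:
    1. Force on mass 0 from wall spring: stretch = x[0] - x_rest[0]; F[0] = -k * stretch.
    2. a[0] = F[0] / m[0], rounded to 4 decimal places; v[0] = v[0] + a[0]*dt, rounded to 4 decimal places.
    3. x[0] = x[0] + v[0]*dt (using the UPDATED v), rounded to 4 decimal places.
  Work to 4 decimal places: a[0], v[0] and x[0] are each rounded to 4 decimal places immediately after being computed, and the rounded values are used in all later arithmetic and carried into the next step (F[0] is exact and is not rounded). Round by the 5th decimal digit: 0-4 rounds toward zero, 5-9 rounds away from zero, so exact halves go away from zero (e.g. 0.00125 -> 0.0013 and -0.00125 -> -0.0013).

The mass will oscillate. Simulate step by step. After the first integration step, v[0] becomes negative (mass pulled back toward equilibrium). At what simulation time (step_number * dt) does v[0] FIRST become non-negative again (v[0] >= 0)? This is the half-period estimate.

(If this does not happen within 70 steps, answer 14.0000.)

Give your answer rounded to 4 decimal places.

Step 0: x=[7.3000] v=[0.0000]
Step 1: x=[7.0760] v=[-1.1200]
Step 2: x=[6.6638] v=[-2.0608]
Step 3: x=[6.1294] v=[-2.6718]
Step 4: x=[5.5583] v=[-2.8553]
Step 5: x=[5.0419] v=[-2.5819]
Step 6: x=[4.6628] v=[-1.8954]
Step 7: x=[4.4817] v=[-0.9056]
Step 8: x=[4.5275] v=[0.2290]
First v>=0 after going negative at step 8, time=1.6000

Answer: 1.6000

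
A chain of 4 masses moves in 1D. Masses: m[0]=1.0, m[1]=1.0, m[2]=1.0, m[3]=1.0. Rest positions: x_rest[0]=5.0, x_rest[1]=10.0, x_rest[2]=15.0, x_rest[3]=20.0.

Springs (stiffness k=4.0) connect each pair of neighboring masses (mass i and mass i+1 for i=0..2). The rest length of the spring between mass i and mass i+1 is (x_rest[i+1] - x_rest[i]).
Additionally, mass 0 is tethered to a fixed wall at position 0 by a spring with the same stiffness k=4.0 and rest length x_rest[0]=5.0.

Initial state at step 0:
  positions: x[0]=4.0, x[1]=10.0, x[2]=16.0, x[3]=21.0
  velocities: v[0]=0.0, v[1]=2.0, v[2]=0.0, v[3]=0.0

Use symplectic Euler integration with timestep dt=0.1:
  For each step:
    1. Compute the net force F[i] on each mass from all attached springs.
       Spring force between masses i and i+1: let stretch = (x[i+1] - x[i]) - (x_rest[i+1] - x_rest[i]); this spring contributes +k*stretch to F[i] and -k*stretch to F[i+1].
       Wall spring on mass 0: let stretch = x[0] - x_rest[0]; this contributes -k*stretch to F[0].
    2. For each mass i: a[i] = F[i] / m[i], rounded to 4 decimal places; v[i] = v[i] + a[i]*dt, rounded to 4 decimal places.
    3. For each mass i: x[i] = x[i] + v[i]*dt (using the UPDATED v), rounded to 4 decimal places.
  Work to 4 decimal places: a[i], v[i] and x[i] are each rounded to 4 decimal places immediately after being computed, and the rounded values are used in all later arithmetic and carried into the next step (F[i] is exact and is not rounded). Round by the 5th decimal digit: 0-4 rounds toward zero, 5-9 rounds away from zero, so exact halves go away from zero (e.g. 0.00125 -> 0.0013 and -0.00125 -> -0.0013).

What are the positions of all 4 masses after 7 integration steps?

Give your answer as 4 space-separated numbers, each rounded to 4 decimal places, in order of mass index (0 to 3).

Step 0: x=[4.0000 10.0000 16.0000 21.0000] v=[0.0000 2.0000 0.0000 0.0000]
Step 1: x=[4.0800 10.2000 15.9600 21.0000] v=[0.8000 2.0000 -0.4000 0.0000]
Step 2: x=[4.2416 10.3856 15.8912 20.9984] v=[1.6160 1.8560 -0.6880 -0.0160]
Step 3: x=[4.4793 10.5457 15.8065 20.9925] v=[2.3770 1.6006 -0.8474 -0.0589]
Step 4: x=[4.7805 10.6735 15.7188 20.9792] v=[3.0118 1.2784 -0.8773 -0.1333]
Step 5: x=[5.1262 10.7674 15.6397 20.9555] v=[3.4568 0.9393 -0.7913 -0.2375]
Step 6: x=[5.4925 10.8306 15.5783 20.9191] v=[3.6628 0.6317 -0.6139 -0.3638]
Step 7: x=[5.8526 10.8702 15.5406 20.8691] v=[3.6010 0.3955 -0.3767 -0.5001]

Answer: 5.8526 10.8702 15.5406 20.8691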